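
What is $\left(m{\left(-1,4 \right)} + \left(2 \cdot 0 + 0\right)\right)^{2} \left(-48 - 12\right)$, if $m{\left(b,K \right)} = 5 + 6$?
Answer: $-7260$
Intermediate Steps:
$m{\left(b,K \right)} = 11$
$\left(m{\left(-1,4 \right)} + \left(2 \cdot 0 + 0\right)\right)^{2} \left(-48 - 12\right) = \left(11 + \left(2 \cdot 0 + 0\right)\right)^{2} \left(-48 - 12\right) = \left(11 + \left(0 + 0\right)\right)^{2} \left(-60\right) = \left(11 + 0\right)^{2} \left(-60\right) = 11^{2} \left(-60\right) = 121 \left(-60\right) = -7260$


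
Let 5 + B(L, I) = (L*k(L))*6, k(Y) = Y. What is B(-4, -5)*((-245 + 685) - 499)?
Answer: -5369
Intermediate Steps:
B(L, I) = -5 + 6*L² (B(L, I) = -5 + (L*L)*6 = -5 + L²*6 = -5 + 6*L²)
B(-4, -5)*((-245 + 685) - 499) = (-5 + 6*(-4)²)*((-245 + 685) - 499) = (-5 + 6*16)*(440 - 499) = (-5 + 96)*(-59) = 91*(-59) = -5369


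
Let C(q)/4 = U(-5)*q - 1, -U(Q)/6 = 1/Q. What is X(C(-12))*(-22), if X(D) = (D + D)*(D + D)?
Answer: -8348032/25 ≈ -3.3392e+5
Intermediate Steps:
U(Q) = -6/Q
C(q) = -4 + 24*q/5 (C(q) = 4*((-6/(-5))*q - 1) = 4*((-6*(-⅕))*q - 1) = 4*(6*q/5 - 1) = 4*(-1 + 6*q/5) = -4 + 24*q/5)
X(D) = 4*D² (X(D) = (2*D)*(2*D) = 4*D²)
X(C(-12))*(-22) = (4*(-4 + (24/5)*(-12))²)*(-22) = (4*(-4 - 288/5)²)*(-22) = (4*(-308/5)²)*(-22) = (4*(94864/25))*(-22) = (379456/25)*(-22) = -8348032/25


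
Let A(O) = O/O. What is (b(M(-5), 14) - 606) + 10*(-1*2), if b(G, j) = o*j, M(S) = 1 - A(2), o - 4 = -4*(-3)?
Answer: -402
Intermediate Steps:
o = 16 (o = 4 - 4*(-3) = 4 + 12 = 16)
A(O) = 1
M(S) = 0 (M(S) = 1 - 1*1 = 1 - 1 = 0)
b(G, j) = 16*j
(b(M(-5), 14) - 606) + 10*(-1*2) = (16*14 - 606) + 10*(-1*2) = (224 - 606) + 10*(-2) = -382 - 20 = -402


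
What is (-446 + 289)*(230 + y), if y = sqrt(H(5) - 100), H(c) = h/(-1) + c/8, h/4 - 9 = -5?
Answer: -36110 - 157*I*sqrt(1846)/4 ≈ -36110.0 - 1686.4*I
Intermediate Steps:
h = 16 (h = 36 + 4*(-5) = 36 - 20 = 16)
H(c) = -16 + c/8 (H(c) = 16/(-1) + c/8 = 16*(-1) + c*(1/8) = -16 + c/8)
y = I*sqrt(1846)/4 (y = sqrt((-16 + (1/8)*5) - 100) = sqrt((-16 + 5/8) - 100) = sqrt(-123/8 - 100) = sqrt(-923/8) = I*sqrt(1846)/4 ≈ 10.741*I)
(-446 + 289)*(230 + y) = (-446 + 289)*(230 + I*sqrt(1846)/4) = -157*(230 + I*sqrt(1846)/4) = -36110 - 157*I*sqrt(1846)/4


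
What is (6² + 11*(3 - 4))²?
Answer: 625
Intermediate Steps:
(6² + 11*(3 - 4))² = (36 + 11*(-1))² = (36 - 11)² = 25² = 625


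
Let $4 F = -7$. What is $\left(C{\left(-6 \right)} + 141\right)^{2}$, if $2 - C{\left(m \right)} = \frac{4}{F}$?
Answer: $\frac{1034289}{49} \approx 21108.0$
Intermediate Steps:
$F = - \frac{7}{4}$ ($F = \frac{1}{4} \left(-7\right) = - \frac{7}{4} \approx -1.75$)
$C{\left(m \right)} = \frac{30}{7}$ ($C{\left(m \right)} = 2 - \frac{4}{- \frac{7}{4}} = 2 - 4 \left(- \frac{4}{7}\right) = 2 - - \frac{16}{7} = 2 + \frac{16}{7} = \frac{30}{7}$)
$\left(C{\left(-6 \right)} + 141\right)^{2} = \left(\frac{30}{7} + 141\right)^{2} = \left(\frac{1017}{7}\right)^{2} = \frac{1034289}{49}$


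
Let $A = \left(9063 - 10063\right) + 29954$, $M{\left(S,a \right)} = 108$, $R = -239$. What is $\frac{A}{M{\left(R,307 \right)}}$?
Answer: $\frac{14477}{54} \approx 268.09$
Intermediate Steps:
$A = 28954$ ($A = -1000 + 29954 = 28954$)
$\frac{A}{M{\left(R,307 \right)}} = \frac{28954}{108} = 28954 \cdot \frac{1}{108} = \frac{14477}{54}$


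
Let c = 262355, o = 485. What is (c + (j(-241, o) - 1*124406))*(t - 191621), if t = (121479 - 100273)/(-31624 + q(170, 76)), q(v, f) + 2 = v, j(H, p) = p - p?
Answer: -415754240247759/15728 ≈ -2.6434e+10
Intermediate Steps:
j(H, p) = 0
q(v, f) = -2 + v
t = -10603/15728 (t = (121479 - 100273)/(-31624 + (-2 + 170)) = 21206/(-31624 + 168) = 21206/(-31456) = 21206*(-1/31456) = -10603/15728 ≈ -0.67415)
(c + (j(-241, o) - 1*124406))*(t - 191621) = (262355 + (0 - 1*124406))*(-10603/15728 - 191621) = (262355 + (0 - 124406))*(-3013825691/15728) = (262355 - 124406)*(-3013825691/15728) = 137949*(-3013825691/15728) = -415754240247759/15728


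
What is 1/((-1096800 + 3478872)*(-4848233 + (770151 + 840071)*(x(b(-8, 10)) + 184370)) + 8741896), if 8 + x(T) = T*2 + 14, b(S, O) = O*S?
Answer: 1/706579266909555664 ≈ 1.4153e-18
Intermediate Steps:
x(T) = 6 + 2*T (x(T) = -8 + (T*2 + 14) = -8 + (2*T + 14) = -8 + (14 + 2*T) = 6 + 2*T)
1/((-1096800 + 3478872)*(-4848233 + (770151 + 840071)*(x(b(-8, 10)) + 184370)) + 8741896) = 1/((-1096800 + 3478872)*(-4848233 + (770151 + 840071)*((6 + 2*(10*(-8))) + 184370)) + 8741896) = 1/(2382072*(-4848233 + 1610222*((6 + 2*(-80)) + 184370)) + 8741896) = 1/(2382072*(-4848233 + 1610222*((6 - 160) + 184370)) + 8741896) = 1/(2382072*(-4848233 + 1610222*(-154 + 184370)) + 8741896) = 1/(2382072*(-4848233 + 1610222*184216) + 8741896) = 1/(2382072*(-4848233 + 296628655952) + 8741896) = 1/(2382072*296623807719 + 8741896) = 1/(706579266900813768 + 8741896) = 1/706579266909555664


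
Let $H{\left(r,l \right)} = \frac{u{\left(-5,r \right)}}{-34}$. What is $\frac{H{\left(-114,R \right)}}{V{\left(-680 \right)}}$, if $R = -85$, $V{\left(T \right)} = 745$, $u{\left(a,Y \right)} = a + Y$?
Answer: $\frac{7}{1490} \approx 0.004698$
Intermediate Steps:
$u{\left(a,Y \right)} = Y + a$
$H{\left(r,l \right)} = \frac{5}{34} - \frac{r}{34}$ ($H{\left(r,l \right)} = \frac{r - 5}{-34} = \left(-5 + r\right) \left(- \frac{1}{34}\right) = \frac{5}{34} - \frac{r}{34}$)
$\frac{H{\left(-114,R \right)}}{V{\left(-680 \right)}} = \frac{\frac{5}{34} - - \frac{57}{17}}{745} = \left(\frac{5}{34} + \frac{57}{17}\right) \frac{1}{745} = \frac{7}{2} \cdot \frac{1}{745} = \frac{7}{1490}$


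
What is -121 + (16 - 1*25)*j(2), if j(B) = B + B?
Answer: -157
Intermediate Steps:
j(B) = 2*B
-121 + (16 - 1*25)*j(2) = -121 + (16 - 1*25)*(2*2) = -121 + (16 - 25)*4 = -121 - 9*4 = -121 - 36 = -157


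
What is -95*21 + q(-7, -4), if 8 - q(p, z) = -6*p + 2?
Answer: -2031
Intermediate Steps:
q(p, z) = 6 + 6*p (q(p, z) = 8 - (-6*p + 2) = 8 - (2 - 6*p) = 8 + (-2 + 6*p) = 6 + 6*p)
-95*21 + q(-7, -4) = -95*21 + (6 + 6*(-7)) = -1995 + (6 - 42) = -1995 - 36 = -2031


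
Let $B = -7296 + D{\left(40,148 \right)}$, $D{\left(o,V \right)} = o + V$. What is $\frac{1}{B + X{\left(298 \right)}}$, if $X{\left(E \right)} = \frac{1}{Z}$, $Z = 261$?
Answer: $- \frac{261}{1855187} \approx -0.00014069$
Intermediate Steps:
$X{\left(E \right)} = \frac{1}{261}$
$D{\left(o,V \right)} = V + o$
$B = -7108$ ($B = -7296 + \left(148 + 40\right) = -7296 + 188 = -7108$)
$\frac{1}{B + X{\left(298 \right)}} = \frac{1}{-7108 + \frac{1}{261}} = \frac{1}{- \frac{1855187}{261}} = - \frac{261}{1855187}$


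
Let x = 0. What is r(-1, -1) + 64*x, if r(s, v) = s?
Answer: -1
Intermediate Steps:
r(-1, -1) + 64*x = -1 + 64*0 = -1 + 0 = -1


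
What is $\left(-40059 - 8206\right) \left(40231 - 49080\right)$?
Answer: $427096985$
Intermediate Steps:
$\left(-40059 - 8206\right) \left(40231 - 49080\right) = \left(-48265\right) \left(-8849\right) = 427096985$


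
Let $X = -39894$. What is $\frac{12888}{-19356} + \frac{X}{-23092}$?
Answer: $\frac{19774107}{18623698} \approx 1.0618$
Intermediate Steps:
$\frac{12888}{-19356} + \frac{X}{-23092} = \frac{12888}{-19356} - \frac{39894}{-23092} = 12888 \left(- \frac{1}{19356}\right) - - \frac{19947}{11546} = - \frac{1074}{1613} + \frac{19947}{11546} = \frac{19774107}{18623698}$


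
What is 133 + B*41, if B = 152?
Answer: 6365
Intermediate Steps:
133 + B*41 = 133 + 152*41 = 133 + 6232 = 6365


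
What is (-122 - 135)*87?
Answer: -22359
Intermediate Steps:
(-122 - 135)*87 = -257*87 = -22359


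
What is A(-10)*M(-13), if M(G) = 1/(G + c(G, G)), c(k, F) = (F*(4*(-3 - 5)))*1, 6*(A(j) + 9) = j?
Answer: -32/1209 ≈ -0.026468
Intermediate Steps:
A(j) = -9 + j/6
c(k, F) = -32*F (c(k, F) = (F*(4*(-8)))*1 = (F*(-32))*1 = -32*F*1 = -32*F)
M(G) = -1/(31*G) (M(G) = 1/(G - 32*G) = 1/(-31*G) = -1/(31*G))
A(-10)*M(-13) = (-9 + (⅙)*(-10))*(-1/31/(-13)) = (-9 - 5/3)*(-1/31*(-1/13)) = -32/3*1/403 = -32/1209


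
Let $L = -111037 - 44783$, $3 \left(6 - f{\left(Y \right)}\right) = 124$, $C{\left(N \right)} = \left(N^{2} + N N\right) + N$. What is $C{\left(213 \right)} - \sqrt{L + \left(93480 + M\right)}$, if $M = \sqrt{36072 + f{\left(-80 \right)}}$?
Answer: $90951 - \frac{\sqrt{-561060 + 3 \sqrt{324330}}}{3} \approx 90951.0 - 249.3 i$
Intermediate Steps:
$C{\left(N \right)} = N + 2 N^{2}$ ($C{\left(N \right)} = \left(N^{2} + N^{2}\right) + N = 2 N^{2} + N = N + 2 N^{2}$)
$f{\left(Y \right)} = - \frac{106}{3}$ ($f{\left(Y \right)} = 6 - \frac{124}{3} = - \frac{106}{3}$)
$M = \frac{\sqrt{324330}}{3}$ ($M = \sqrt{36072 - \frac{106}{3}} = \sqrt{\frac{108110}{3}} = \frac{\sqrt{324330}}{3} \approx 189.83$)
$L = -155820$ ($L = -111037 - 44783 = -155820$)
$C{\left(213 \right)} - \sqrt{L + \left(93480 + M\right)} = 213 \left(1 + 2 \cdot 213\right) - \sqrt{-155820 + \left(93480 + \frac{\sqrt{324330}}{3}\right)} = 213 \left(1 + 426\right) - \sqrt{-62340 + \frac{\sqrt{324330}}{3}} = 213 \cdot 427 - \sqrt{-62340 + \frac{\sqrt{324330}}{3}} = 90951 - \sqrt{-62340 + \frac{\sqrt{324330}}{3}}$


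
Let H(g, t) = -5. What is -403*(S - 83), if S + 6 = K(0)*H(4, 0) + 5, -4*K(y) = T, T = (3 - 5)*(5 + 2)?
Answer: 81809/2 ≈ 40905.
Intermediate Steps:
T = -14 (T = -2*7 = -14)
K(y) = 7/2 (K(y) = -¼*(-14) = 7/2)
S = -37/2 (S = -6 + ((7/2)*(-5) + 5) = -6 + (-35/2 + 5) = -6 - 25/2 = -37/2 ≈ -18.500)
-403*(S - 83) = -403*(-37/2 - 83) = -403*(-203/2) = 81809/2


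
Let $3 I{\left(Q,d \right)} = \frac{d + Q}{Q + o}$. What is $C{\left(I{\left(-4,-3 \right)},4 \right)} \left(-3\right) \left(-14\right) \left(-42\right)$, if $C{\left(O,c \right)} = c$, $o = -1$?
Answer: $-7056$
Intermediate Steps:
$I{\left(Q,d \right)} = \frac{Q + d}{3 \left(-1 + Q\right)}$ ($I{\left(Q,d \right)} = \frac{\left(d + Q\right) \frac{1}{Q - 1}}{3} = \frac{\left(Q + d\right) \frac{1}{-1 + Q}}{3} = \frac{\frac{1}{-1 + Q} \left(Q + d\right)}{3} = \frac{Q + d}{3 \left(-1 + Q\right)}$)
$C{\left(I{\left(-4,-3 \right)},4 \right)} \left(-3\right) \left(-14\right) \left(-42\right) = 4 \left(-3\right) \left(-14\right) \left(-42\right) = 4 \cdot 42 \left(-42\right) = 4 \left(-1764\right) = -7056$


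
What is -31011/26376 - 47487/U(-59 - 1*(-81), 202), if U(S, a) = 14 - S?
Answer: 13044469/2198 ≈ 5934.7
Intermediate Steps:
-31011/26376 - 47487/U(-59 - 1*(-81), 202) = -31011/26376 - 47487/(14 - (-59 - 1*(-81))) = -31011*1/26376 - 47487/(14 - (-59 + 81)) = -10337/8792 - 47487/(14 - 1*22) = -10337/8792 - 47487/(14 - 22) = -10337/8792 - 47487/(-8) = -10337/8792 - 47487*(-1/8) = -10337/8792 + 47487/8 = 13044469/2198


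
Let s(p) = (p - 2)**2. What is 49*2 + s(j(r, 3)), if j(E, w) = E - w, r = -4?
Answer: 179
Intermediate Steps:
s(p) = (-2 + p)**2
49*2 + s(j(r, 3)) = 49*2 + (-2 + (-4 - 1*3))**2 = 98 + (-2 + (-4 - 3))**2 = 98 + (-2 - 7)**2 = 98 + (-9)**2 = 98 + 81 = 179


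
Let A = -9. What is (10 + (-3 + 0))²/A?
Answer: -49/9 ≈ -5.4444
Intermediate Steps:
(10 + (-3 + 0))²/A = (10 + (-3 + 0))²/(-9) = (10 - 3)²*(-⅑) = 7²*(-⅑) = 49*(-⅑) = -49/9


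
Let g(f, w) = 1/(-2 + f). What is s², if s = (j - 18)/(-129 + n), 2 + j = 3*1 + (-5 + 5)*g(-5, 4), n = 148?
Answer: 289/361 ≈ 0.80055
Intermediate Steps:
j = 1 (j = -2 + (3*1 + (-5 + 5)/(-2 - 5)) = -2 + (3 + 0/(-7)) = -2 + (3 + 0*(-⅐)) = -2 + (3 + 0) = -2 + 3 = 1)
s = -17/19 (s = (1 - 18)/(-129 + 148) = -17/19 ≈ -0.89474)
s² = (-17/19)² = 289/361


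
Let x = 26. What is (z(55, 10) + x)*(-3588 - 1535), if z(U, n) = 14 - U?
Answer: 76845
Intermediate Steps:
(z(55, 10) + x)*(-3588 - 1535) = ((14 - 1*55) + 26)*(-3588 - 1535) = ((14 - 55) + 26)*(-5123) = (-41 + 26)*(-5123) = -15*(-5123) = 76845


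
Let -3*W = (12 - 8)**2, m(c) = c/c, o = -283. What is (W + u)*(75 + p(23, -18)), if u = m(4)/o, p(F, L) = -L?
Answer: -140461/283 ≈ -496.33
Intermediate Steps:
m(c) = 1
W = -16/3 (W = -(12 - 8)**2/3 = -1/3*4**2 = -1/3*16 = -16/3 ≈ -5.3333)
u = -1/283 (u = 1/(-283) = 1*(-1/283) = -1/283 ≈ -0.0035336)
(W + u)*(75 + p(23, -18)) = (-16/3 - 1/283)*(75 - 1*(-18)) = -4531*(75 + 18)/849 = -4531/849*93 = -140461/283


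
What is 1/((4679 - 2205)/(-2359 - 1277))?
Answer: -1818/1237 ≈ -1.4697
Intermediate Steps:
1/((4679 - 2205)/(-2359 - 1277)) = 1/(2474/(-3636)) = 1/(2474*(-1/3636)) = 1/(-1237/1818) = -1818/1237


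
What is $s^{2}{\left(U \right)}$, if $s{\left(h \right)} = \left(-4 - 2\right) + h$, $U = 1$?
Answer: $25$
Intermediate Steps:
$s{\left(h \right)} = -6 + h$
$s^{2}{\left(U \right)} = \left(-6 + 1\right)^{2} = \left(-5\right)^{2} = 25$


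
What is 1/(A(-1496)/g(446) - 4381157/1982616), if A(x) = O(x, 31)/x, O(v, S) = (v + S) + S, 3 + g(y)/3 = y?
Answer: -164241892056/362820965731 ≈ -0.45268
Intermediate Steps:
g(y) = -9 + 3*y
O(v, S) = v + 2*S (O(v, S) = (S + v) + S = v + 2*S)
A(x) = (62 + x)/x (A(x) = (x + 2*31)/x = (x + 62)/x = (62 + x)/x)
1/(A(-1496)/g(446) - 4381157/1982616) = 1/(((62 - 1496)/(-1496))/(-9 + 3*446) - 4381157/1982616) = 1/((-1/1496*(-1434))/(-9 + 1338) - 4381157*1/1982616) = 1/((717/748)/1329 - 4381157/1982616) = 1/((717/748)*(1/1329) - 4381157/1982616) = 1/(239/331364 - 4381157/1982616) = 1/(-362820965731/164241892056) = -164241892056/362820965731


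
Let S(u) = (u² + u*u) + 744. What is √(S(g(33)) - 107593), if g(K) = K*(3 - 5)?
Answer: I*√98137 ≈ 313.27*I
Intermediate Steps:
g(K) = -2*K (g(K) = K*(-2) = -2*K)
S(u) = 744 + 2*u² (S(u) = (u² + u²) + 744 = 2*u² + 744 = 744 + 2*u²)
√(S(g(33)) - 107593) = √((744 + 2*(-2*33)²) - 107593) = √((744 + 2*(-66)²) - 107593) = √((744 + 2*4356) - 107593) = √((744 + 8712) - 107593) = √(9456 - 107593) = √(-98137) = I*√98137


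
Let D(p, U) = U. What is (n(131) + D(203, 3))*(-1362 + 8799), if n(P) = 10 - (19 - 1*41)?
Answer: 260295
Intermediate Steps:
n(P) = 32 (n(P) = 10 - (19 - 41) = 10 - 1*(-22) = 10 + 22 = 32)
(n(131) + D(203, 3))*(-1362 + 8799) = (32 + 3)*(-1362 + 8799) = 35*7437 = 260295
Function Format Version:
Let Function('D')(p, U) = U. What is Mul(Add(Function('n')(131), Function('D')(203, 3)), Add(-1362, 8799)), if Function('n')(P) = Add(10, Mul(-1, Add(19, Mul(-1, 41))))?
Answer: 260295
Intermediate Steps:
Function('n')(P) = 32 (Function('n')(P) = Add(10, Mul(-1, Add(19, -41))) = Add(10, Mul(-1, -22)) = Add(10, 22) = 32)
Mul(Add(Function('n')(131), Function('D')(203, 3)), Add(-1362, 8799)) = Mul(Add(32, 3), Add(-1362, 8799)) = Mul(35, 7437) = 260295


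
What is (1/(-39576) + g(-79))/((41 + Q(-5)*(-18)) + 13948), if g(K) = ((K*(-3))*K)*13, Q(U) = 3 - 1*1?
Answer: -9632758825/552203928 ≈ -17.444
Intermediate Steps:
Q(U) = 2 (Q(U) = 3 - 1 = 2)
g(K) = -39*K² (g(K) = ((-3*K)*K)*13 = -3*K²*13 = -39*K²)
(1/(-39576) + g(-79))/((41 + Q(-5)*(-18)) + 13948) = (1/(-39576) - 39*(-79)²)/((41 + 2*(-18)) + 13948) = (-1/39576 - 39*6241)/((41 - 36) + 13948) = (-1/39576 - 243399)/(5 + 13948) = -9632758825/39576/13953 = -9632758825/39576*1/13953 = -9632758825/552203928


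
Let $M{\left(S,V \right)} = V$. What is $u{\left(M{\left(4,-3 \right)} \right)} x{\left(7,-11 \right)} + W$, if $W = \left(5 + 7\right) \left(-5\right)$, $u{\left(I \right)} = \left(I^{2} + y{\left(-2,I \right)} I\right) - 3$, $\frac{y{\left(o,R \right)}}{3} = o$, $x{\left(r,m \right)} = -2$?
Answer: $-108$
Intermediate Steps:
$y{\left(o,R \right)} = 3 o$
$u{\left(I \right)} = -3 + I^{2} - 6 I$ ($u{\left(I \right)} = \left(I^{2} + 3 \left(-2\right) I\right) - 3 = \left(I^{2} - 6 I\right) - 3 = -3 + I^{2} - 6 I$)
$W = -60$ ($W = 12 \left(-5\right) = -60$)
$u{\left(M{\left(4,-3 \right)} \right)} x{\left(7,-11 \right)} + W = \left(-3 + \left(-3\right)^{2} - -18\right) \left(-2\right) - 60 = \left(-3 + 9 + 18\right) \left(-2\right) - 60 = 24 \left(-2\right) - 60 = -48 - 60 = -108$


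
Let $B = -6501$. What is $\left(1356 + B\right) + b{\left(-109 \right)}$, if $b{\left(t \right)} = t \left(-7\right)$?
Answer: $-4382$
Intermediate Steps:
$b{\left(t \right)} = - 7 t$
$\left(1356 + B\right) + b{\left(-109 \right)} = \left(1356 - 6501\right) - -763 = -5145 + 763 = -4382$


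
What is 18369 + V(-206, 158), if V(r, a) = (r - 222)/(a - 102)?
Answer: 257059/14 ≈ 18361.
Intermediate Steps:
V(r, a) = (-222 + r)/(-102 + a)
18369 + V(-206, 158) = 18369 + (-222 - 206)/(-102 + 158) = 18369 - 428/56 = 18369 + (1/56)*(-428) = 18369 - 107/14 = 257059/14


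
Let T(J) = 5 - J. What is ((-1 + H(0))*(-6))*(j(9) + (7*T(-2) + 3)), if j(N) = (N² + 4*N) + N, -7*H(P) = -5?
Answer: 2136/7 ≈ 305.14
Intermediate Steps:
H(P) = 5/7 (H(P) = -⅐*(-5) = 5/7)
j(N) = N² + 5*N
((-1 + H(0))*(-6))*(j(9) + (7*T(-2) + 3)) = ((-1 + 5/7)*(-6))*(9*(5 + 9) + (7*(5 - 1*(-2)) + 3)) = (-2/7*(-6))*(9*14 + (7*(5 + 2) + 3)) = 12*(126 + (7*7 + 3))/7 = 12*(126 + (49 + 3))/7 = 12*(126 + 52)/7 = (12/7)*178 = 2136/7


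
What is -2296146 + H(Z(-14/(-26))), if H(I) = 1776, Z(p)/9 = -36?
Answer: -2294370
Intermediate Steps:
Z(p) = -324 (Z(p) = 9*(-36) = -324)
-2296146 + H(Z(-14/(-26))) = -2296146 + 1776 = -2294370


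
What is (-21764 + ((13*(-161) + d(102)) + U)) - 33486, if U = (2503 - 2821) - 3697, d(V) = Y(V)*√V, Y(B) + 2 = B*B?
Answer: -61358 + 10402*√102 ≈ 43697.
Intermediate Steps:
Y(B) = -2 + B² (Y(B) = -2 + B*B = -2 + B²)
d(V) = √V*(-2 + V²) (d(V) = (-2 + V²)*√V = √V*(-2 + V²))
U = -4015 (U = -318 - 3697 = -4015)
(-21764 + ((13*(-161) + d(102)) + U)) - 33486 = (-21764 + ((13*(-161) + √102*(-2 + 102²)) - 4015)) - 33486 = (-21764 + ((-2093 + √102*(-2 + 10404)) - 4015)) - 33486 = (-21764 + ((-2093 + √102*10402) - 4015)) - 33486 = (-21764 + ((-2093 + 10402*√102) - 4015)) - 33486 = (-21764 + (-6108 + 10402*√102)) - 33486 = (-27872 + 10402*√102) - 33486 = -61358 + 10402*√102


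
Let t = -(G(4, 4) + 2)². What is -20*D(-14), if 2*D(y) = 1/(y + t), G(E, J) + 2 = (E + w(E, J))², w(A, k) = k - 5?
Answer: 2/19 ≈ 0.10526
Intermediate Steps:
w(A, k) = -5 + k
G(E, J) = -2 + (-5 + E + J)² (G(E, J) = -2 + (E + (-5 + J))² = -2 + (-5 + E + J)²)
t = -81 (t = -((-2 + (-5 + 4 + 4)²) + 2)² = -((-2 + 3²) + 2)² = -((-2 + 9) + 2)² = -(7 + 2)² = -1*9² = -1*81 = -81)
D(y) = 1/(2*(-81 + y)) (D(y) = 1/(2*(y - 81)) = 1/(2*(-81 + y)))
-20*D(-14) = -10/(-81 - 14) = -10/(-95) = -10*(-1)/95 = -20*(-1/190) = 2/19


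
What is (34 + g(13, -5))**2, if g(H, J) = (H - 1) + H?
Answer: 3481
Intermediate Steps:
g(H, J) = -1 + 2*H (g(H, J) = (-1 + H) + H = -1 + 2*H)
(34 + g(13, -5))**2 = (34 + (-1 + 2*13))**2 = (34 + (-1 + 26))**2 = (34 + 25)**2 = 59**2 = 3481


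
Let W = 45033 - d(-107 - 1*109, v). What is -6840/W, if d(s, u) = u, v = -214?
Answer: -6840/45247 ≈ -0.15117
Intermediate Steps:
W = 45247 (W = 45033 - 1*(-214) = 45033 + 214 = 45247)
-6840/W = -6840/45247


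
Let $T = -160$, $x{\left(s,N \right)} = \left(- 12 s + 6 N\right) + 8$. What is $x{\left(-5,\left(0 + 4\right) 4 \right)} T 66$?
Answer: $-1731840$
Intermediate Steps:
$x{\left(s,N \right)} = 8 - 12 s + 6 N$
$x{\left(-5,\left(0 + 4\right) 4 \right)} T 66 = \left(8 - -60 + 6 \left(0 + 4\right) 4\right) \left(-160\right) 66 = \left(8 + 60 + 6 \cdot 4 \cdot 4\right) \left(-160\right) 66 = \left(8 + 60 + 6 \cdot 16\right) \left(-160\right) 66 = \left(8 + 60 + 96\right) \left(-160\right) 66 = 164 \left(-160\right) 66 = \left(-26240\right) 66 = -1731840$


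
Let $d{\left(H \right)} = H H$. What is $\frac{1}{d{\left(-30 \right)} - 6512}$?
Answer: $- \frac{1}{5612} \approx -0.00017819$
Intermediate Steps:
$d{\left(H \right)} = H^{2}$
$\frac{1}{d{\left(-30 \right)} - 6512} = \frac{1}{\left(-30\right)^{2} - 6512} = \frac{1}{900 - 6512} = \frac{1}{-5612} = - \frac{1}{5612}$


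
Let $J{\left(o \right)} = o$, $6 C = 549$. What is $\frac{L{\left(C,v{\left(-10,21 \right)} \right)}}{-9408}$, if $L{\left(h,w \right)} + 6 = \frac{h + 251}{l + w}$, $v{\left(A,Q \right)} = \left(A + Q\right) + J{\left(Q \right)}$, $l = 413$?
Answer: $\frac{19}{34176} \approx 0.00055595$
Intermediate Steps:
$C = \frac{183}{2}$ ($C = \frac{1}{6} \cdot 549 = \frac{183}{2} \approx 91.5$)
$v{\left(A,Q \right)} = A + 2 Q$ ($v{\left(A,Q \right)} = \left(A + Q\right) + Q = A + 2 Q$)
$L{\left(h,w \right)} = -6 + \frac{251 + h}{413 + w}$ ($L{\left(h,w \right)} = -6 + \frac{h + 251}{413 + w} = -6 + \frac{251 + h}{413 + w}$)
$\frac{L{\left(C,v{\left(-10,21 \right)} \right)}}{-9408} = \frac{\frac{1}{413 + \left(-10 + 2 \cdot 21\right)} \left(-2227 + \frac{183}{2} - 6 \left(-10 + 2 \cdot 21\right)\right)}{-9408} = \frac{-2227 + \frac{183}{2} - 6 \left(-10 + 42\right)}{413 + \left(-10 + 42\right)} \left(- \frac{1}{9408}\right) = \frac{-2227 + \frac{183}{2} - 192}{413 + 32} \left(- \frac{1}{9408}\right) = \frac{-2227 + \frac{183}{2} - 192}{445} \left(- \frac{1}{9408}\right) = \frac{1}{445} \left(- \frac{4655}{2}\right) \left(- \frac{1}{9408}\right) = \left(- \frac{931}{178}\right) \left(- \frac{1}{9408}\right) = \frac{19}{34176}$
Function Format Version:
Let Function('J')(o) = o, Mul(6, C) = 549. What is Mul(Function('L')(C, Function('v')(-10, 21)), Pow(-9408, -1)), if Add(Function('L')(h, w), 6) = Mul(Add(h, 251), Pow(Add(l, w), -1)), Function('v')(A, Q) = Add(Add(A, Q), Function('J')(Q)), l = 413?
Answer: Rational(19, 34176) ≈ 0.00055595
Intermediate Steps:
C = Rational(183, 2) (C = Mul(Rational(1, 6), 549) = Rational(183, 2) ≈ 91.500)
Function('v')(A, Q) = Add(A, Mul(2, Q)) (Function('v')(A, Q) = Add(Add(A, Q), Q) = Add(A, Mul(2, Q)))
Function('L')(h, w) = Add(-6, Mul(Pow(Add(413, w), -1), Add(251, h))) (Function('L')(h, w) = Add(-6, Mul(Add(h, 251), Pow(Add(413, w), -1))) = Add(-6, Mul(Add(251, h), Pow(Add(413, w), -1))) = Add(-6, Mul(Pow(Add(413, w), -1), Add(251, h))))
Mul(Function('L')(C, Function('v')(-10, 21)), Pow(-9408, -1)) = Mul(Mul(Pow(Add(413, Add(-10, Mul(2, 21))), -1), Add(-2227, Rational(183, 2), Mul(-6, Add(-10, Mul(2, 21))))), Pow(-9408, -1)) = Mul(Mul(Pow(Add(413, Add(-10, 42)), -1), Add(-2227, Rational(183, 2), Mul(-6, Add(-10, 42)))), Rational(-1, 9408)) = Mul(Mul(Pow(Add(413, 32), -1), Add(-2227, Rational(183, 2), Mul(-6, 32))), Rational(-1, 9408)) = Mul(Mul(Pow(445, -1), Add(-2227, Rational(183, 2), -192)), Rational(-1, 9408)) = Mul(Mul(Rational(1, 445), Rational(-4655, 2)), Rational(-1, 9408)) = Mul(Rational(-931, 178), Rational(-1, 9408)) = Rational(19, 34176)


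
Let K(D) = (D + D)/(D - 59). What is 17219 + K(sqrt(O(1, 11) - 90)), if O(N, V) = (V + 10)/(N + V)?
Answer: 245836369/14277 - 236*I*sqrt(353)/14277 ≈ 17219.0 - 0.31057*I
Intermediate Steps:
O(N, V) = (10 + V)/(N + V)
K(D) = 2*D/(-59 + D) (K(D) = (2*D)/(-59 + D) = 2*D/(-59 + D))
17219 + K(sqrt(O(1, 11) - 90)) = 17219 + 2*sqrt((10 + 11)/(1 + 11) - 90)/(-59 + sqrt((10 + 11)/(1 + 11) - 90)) = 17219 + 2*sqrt(21/12 - 90)/(-59 + sqrt(21/12 - 90)) = 17219 + 2*sqrt((1/12)*21 - 90)/(-59 + sqrt((1/12)*21 - 90)) = 17219 + 2*sqrt(7/4 - 90)/(-59 + sqrt(7/4 - 90)) = 17219 + 2*sqrt(-353/4)/(-59 + sqrt(-353/4)) = 17219 + 2*(I*sqrt(353)/2)/(-59 + I*sqrt(353)/2) = 17219 + I*sqrt(353)/(-59 + I*sqrt(353)/2)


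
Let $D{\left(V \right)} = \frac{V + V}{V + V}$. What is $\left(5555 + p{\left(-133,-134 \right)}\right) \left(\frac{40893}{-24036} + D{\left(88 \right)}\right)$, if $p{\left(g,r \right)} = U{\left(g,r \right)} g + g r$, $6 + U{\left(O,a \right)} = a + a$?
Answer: $- \frac{336122961}{8012} \approx -41952.0$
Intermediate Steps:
$D{\left(V \right)} = 1$ ($D{\left(V \right)} = \frac{2 V}{2 V} = 2 V \frac{1}{2 V} = 1$)
$U{\left(O,a \right)} = -6 + 2 a$ ($U{\left(O,a \right)} = -6 + \left(a + a\right) = -6 + 2 a$)
$p{\left(g,r \right)} = g r + g \left(-6 + 2 r\right)$ ($p{\left(g,r \right)} = \left(-6 + 2 r\right) g + g r = g \left(-6 + 2 r\right) + g r = g r + g \left(-6 + 2 r\right)$)
$\left(5555 + p{\left(-133,-134 \right)}\right) \left(\frac{40893}{-24036} + D{\left(88 \right)}\right) = \left(5555 + 3 \left(-133\right) \left(-2 - 134\right)\right) \left(\frac{40893}{-24036} + 1\right) = \left(5555 + 3 \left(-133\right) \left(-136\right)\right) \left(40893 \left(- \frac{1}{24036}\right) + 1\right) = \left(5555 + 54264\right) \left(- \frac{13631}{8012} + 1\right) = 59819 \left(- \frac{5619}{8012}\right) = - \frac{336122961}{8012}$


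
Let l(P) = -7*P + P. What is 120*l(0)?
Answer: 0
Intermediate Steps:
l(P) = -6*P
120*l(0) = 120*(-6*0) = 120*0 = 0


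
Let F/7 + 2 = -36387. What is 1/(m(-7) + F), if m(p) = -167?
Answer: -1/254890 ≈ -3.9233e-6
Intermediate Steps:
F = -254723 (F = -14 + 7*(-36387) = -14 - 254709 = -254723)
1/(m(-7) + F) = 1/(-167 - 254723) = 1/(-254890) = -1/254890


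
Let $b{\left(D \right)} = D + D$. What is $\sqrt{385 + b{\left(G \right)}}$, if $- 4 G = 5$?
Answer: $\frac{3 \sqrt{170}}{2} \approx 19.558$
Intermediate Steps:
$G = - \frac{5}{4}$ ($G = \left(- \frac{1}{4}\right) 5 = - \frac{5}{4} \approx -1.25$)
$b{\left(D \right)} = 2 D$
$\sqrt{385 + b{\left(G \right)}} = \sqrt{385 + 2 \left(- \frac{5}{4}\right)} = \sqrt{385 - \frac{5}{2}} = \sqrt{\frac{765}{2}} = \frac{3 \sqrt{170}}{2}$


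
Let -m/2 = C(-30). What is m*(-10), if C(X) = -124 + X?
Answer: -3080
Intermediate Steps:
m = 308 (m = -2*(-124 - 30) = -2*(-154) = 308)
m*(-10) = 308*(-10) = -3080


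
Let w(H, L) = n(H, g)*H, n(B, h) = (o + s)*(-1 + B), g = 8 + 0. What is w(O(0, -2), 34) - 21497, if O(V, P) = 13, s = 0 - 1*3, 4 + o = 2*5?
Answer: -21029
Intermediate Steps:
o = 6 (o = -4 + 2*5 = -4 + 10 = 6)
g = 8
s = -3 (s = 0 - 3 = -3)
n(B, h) = -3 + 3*B (n(B, h) = (6 - 3)*(-1 + B) = 3*(-1 + B) = -3 + 3*B)
w(H, L) = H*(-3 + 3*H) (w(H, L) = (-3 + 3*H)*H = H*(-3 + 3*H))
w(O(0, -2), 34) - 21497 = 3*13*(-1 + 13) - 21497 = 3*13*12 - 21497 = 468 - 21497 = -21029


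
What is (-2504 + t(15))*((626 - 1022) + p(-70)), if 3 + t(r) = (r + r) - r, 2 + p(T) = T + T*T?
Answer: -11044544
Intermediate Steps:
p(T) = -2 + T + T**2 (p(T) = -2 + (T + T*T) = -2 + (T + T**2) = -2 + T + T**2)
t(r) = -3 + r (t(r) = -3 + ((r + r) - r) = -3 + (2*r - r) = -3 + r)
(-2504 + t(15))*((626 - 1022) + p(-70)) = (-2504 + (-3 + 15))*((626 - 1022) + (-2 - 70 + (-70)**2)) = (-2504 + 12)*(-396 + (-2 - 70 + 4900)) = -2492*(-396 + 4828) = -2492*4432 = -11044544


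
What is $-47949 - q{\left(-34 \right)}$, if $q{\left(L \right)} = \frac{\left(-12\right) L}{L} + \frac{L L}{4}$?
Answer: $-48226$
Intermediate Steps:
$q{\left(L \right)} = -12 + \frac{L^{2}}{4}$ ($q{\left(L \right)} = -12 + L^{2} \cdot \frac{1}{4} = -12 + \frac{L^{2}}{4}$)
$-47949 - q{\left(-34 \right)} = -47949 - \left(-12 + \frac{\left(-34\right)^{2}}{4}\right) = -47949 - \left(-12 + \frac{1}{4} \cdot 1156\right) = -47949 - \left(-12 + 289\right) = -47949 - 277 = -48226$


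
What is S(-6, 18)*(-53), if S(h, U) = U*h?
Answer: 5724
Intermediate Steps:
S(-6, 18)*(-53) = (18*(-6))*(-53) = -108*(-53) = 5724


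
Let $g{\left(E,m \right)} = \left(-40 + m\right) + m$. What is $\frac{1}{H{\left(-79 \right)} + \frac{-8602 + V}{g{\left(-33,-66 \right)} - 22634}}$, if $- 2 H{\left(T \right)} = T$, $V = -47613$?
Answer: $\frac{11403}{478526} \approx 0.023829$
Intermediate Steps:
$g{\left(E,m \right)} = -40 + 2 m$
$H{\left(T \right)} = - \frac{T}{2}$
$\frac{1}{H{\left(-79 \right)} + \frac{-8602 + V}{g{\left(-33,-66 \right)} - 22634}} = \frac{1}{\left(- \frac{1}{2}\right) \left(-79\right) + \frac{-8602 - 47613}{\left(-40 + 2 \left(-66\right)\right) - 22634}} = \frac{1}{\frac{79}{2} - \frac{56215}{\left(-40 - 132\right) - 22634}} = \frac{1}{\frac{79}{2} - \frac{56215}{-172 - 22634}} = \frac{1}{\frac{79}{2} - \frac{56215}{-22806}} = \frac{1}{\frac{79}{2} - - \frac{56215}{22806}} = \frac{1}{\frac{79}{2} + \frac{56215}{22806}} = \frac{1}{\frac{478526}{11403}} = \frac{11403}{478526}$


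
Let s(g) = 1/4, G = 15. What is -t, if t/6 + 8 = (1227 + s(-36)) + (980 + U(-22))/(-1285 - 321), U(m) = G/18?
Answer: -533764/73 ≈ -7311.8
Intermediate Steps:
U(m) = 5/6 (U(m) = 15/18 = 15*(1/18) = 5/6)
s(g) = 1/4
t = 533764/73 (t = -48 + 6*((1227 + 1/4) + (980 + 5/6)/(-1285 - 321)) = -48 + 6*(4909/4 + (5885/6)/(-1606)) = -48 + 6*(4909/4 + (5885/6)*(-1/1606)) = -48 + 6*(4909/4 - 535/876) = -48 + 6*(268634/219) = -48 + 537268/73 = 533764/73 ≈ 7311.8)
-t = -1*533764/73 = -533764/73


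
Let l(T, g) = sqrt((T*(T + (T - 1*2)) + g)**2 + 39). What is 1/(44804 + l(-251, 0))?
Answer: -44804/13995863639 + sqrt(16003262055)/13995863639 ≈ 5.8374e-6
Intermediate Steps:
l(T, g) = sqrt(39 + (g + T*(-2 + 2*T))**2) (l(T, g) = sqrt((T*(T + (T - 2)) + g)**2 + 39) = sqrt((T*(T + (-2 + T)) + g)**2 + 39) = sqrt((T*(-2 + 2*T) + g)**2 + 39) = sqrt((g + T*(-2 + 2*T))**2 + 39) = sqrt(39 + (g + T*(-2 + 2*T))**2))
1/(44804 + l(-251, 0)) = 1/(44804 + sqrt(39 + (0 - 2*(-251) + 2*(-251)**2)**2)) = 1/(44804 + sqrt(39 + (0 + 502 + 2*63001)**2)) = 1/(44804 + sqrt(39 + (0 + 502 + 126002)**2)) = 1/(44804 + sqrt(39 + 126504**2)) = 1/(44804 + sqrt(39 + 16003262016)) = 1/(44804 + sqrt(16003262055))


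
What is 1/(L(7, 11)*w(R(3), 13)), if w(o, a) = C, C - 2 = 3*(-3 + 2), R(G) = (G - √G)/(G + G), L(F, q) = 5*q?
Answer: -1/55 ≈ -0.018182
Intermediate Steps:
R(G) = (G - √G)/(2*G) (R(G) = (G - √G)/((2*G)) = (G - √G)*(1/(2*G)) = (G - √G)/(2*G))
C = -1 (C = 2 + 3*(-3 + 2) = 2 + 3*(-1) = 2 - 3 = -1)
w(o, a) = -1
1/(L(7, 11)*w(R(3), 13)) = 1/((5*11)*(-1)) = 1/(55*(-1)) = 1/(-55) = -1/55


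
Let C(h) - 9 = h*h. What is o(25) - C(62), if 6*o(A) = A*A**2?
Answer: -7493/6 ≈ -1248.8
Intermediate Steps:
C(h) = 9 + h**2 (C(h) = 9 + h*h = 9 + h**2)
o(A) = A**3/6 (o(A) = (A*A**2)/6 = A**3/6)
o(25) - C(62) = (1/6)*25**3 - (9 + 62**2) = (1/6)*15625 - (9 + 3844) = 15625/6 - 1*3853 = 15625/6 - 3853 = -7493/6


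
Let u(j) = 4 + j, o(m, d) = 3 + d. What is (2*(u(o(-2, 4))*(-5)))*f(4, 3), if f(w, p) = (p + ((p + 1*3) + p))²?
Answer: -15840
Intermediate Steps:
f(w, p) = (3 + 3*p)² (f(w, p) = (p + ((p + 3) + p))² = (p + ((3 + p) + p))² = (p + (3 + 2*p))² = (3 + 3*p)²)
(2*(u(o(-2, 4))*(-5)))*f(4, 3) = (2*((4 + (3 + 4))*(-5)))*(9*(1 + 3)²) = (2*((4 + 7)*(-5)))*(9*4²) = (2*(11*(-5)))*(9*16) = (2*(-55))*144 = -110*144 = -15840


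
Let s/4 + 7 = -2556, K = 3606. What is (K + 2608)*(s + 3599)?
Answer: -41341742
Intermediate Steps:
s = -10252 (s = -28 + 4*(-2556) = -28 - 10224 = -10252)
(K + 2608)*(s + 3599) = (3606 + 2608)*(-10252 + 3599) = 6214*(-6653) = -41341742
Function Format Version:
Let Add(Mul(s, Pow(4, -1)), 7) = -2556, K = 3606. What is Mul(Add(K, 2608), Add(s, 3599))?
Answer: -41341742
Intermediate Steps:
s = -10252 (s = Add(-28, Mul(4, -2556)) = Add(-28, -10224) = -10252)
Mul(Add(K, 2608), Add(s, 3599)) = Mul(Add(3606, 2608), Add(-10252, 3599)) = Mul(6214, -6653) = -41341742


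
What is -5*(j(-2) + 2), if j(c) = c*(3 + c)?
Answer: 0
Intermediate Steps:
-5*(j(-2) + 2) = -5*(-2*(3 - 2) + 2) = -5*(-2*1 + 2) = -5*(-2 + 2) = -5*0 = 0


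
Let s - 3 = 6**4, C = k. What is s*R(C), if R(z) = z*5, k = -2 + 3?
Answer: 6495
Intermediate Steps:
k = 1
C = 1
R(z) = 5*z
s = 1299 (s = 3 + 6**4 = 3 + 1296 = 1299)
s*R(C) = 1299*(5*1) = 1299*5 = 6495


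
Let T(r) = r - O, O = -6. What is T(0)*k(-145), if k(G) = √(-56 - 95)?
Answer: 6*I*√151 ≈ 73.729*I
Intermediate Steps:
T(r) = 6 + r (T(r) = r - 1*(-6) = r + 6 = 6 + r)
k(G) = I*√151 (k(G) = √(-151) = I*√151)
T(0)*k(-145) = (6 + 0)*(I*√151) = 6*(I*√151) = 6*I*√151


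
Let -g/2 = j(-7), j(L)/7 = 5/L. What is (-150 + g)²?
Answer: 19600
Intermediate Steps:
j(L) = 35/L (j(L) = 7*(5/L) = 35/L)
g = 10 (g = -70/(-7) = -70*(-1)/7 = -2*(-5) = 10)
(-150 + g)² = (-150 + 10)² = (-140)² = 19600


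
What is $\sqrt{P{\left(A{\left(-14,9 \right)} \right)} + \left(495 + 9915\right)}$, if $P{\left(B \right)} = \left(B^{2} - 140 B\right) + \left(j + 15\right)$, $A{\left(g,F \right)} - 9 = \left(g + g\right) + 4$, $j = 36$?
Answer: $\sqrt{12786} \approx 113.08$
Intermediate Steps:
$A{\left(g,F \right)} = 13 + 2 g$ ($A{\left(g,F \right)} = 9 + \left(\left(g + g\right) + 4\right) = 9 + \left(2 g + 4\right) = 9 + \left(4 + 2 g\right) = 13 + 2 g$)
$P{\left(B \right)} = 51 + B^{2} - 140 B$ ($P{\left(B \right)} = \left(B^{2} - 140 B\right) + \left(36 + 15\right) = \left(B^{2} - 140 B\right) + 51 = 51 + B^{2} - 140 B$)
$\sqrt{P{\left(A{\left(-14,9 \right)} \right)} + \left(495 + 9915\right)} = \sqrt{\left(51 + \left(13 + 2 \left(-14\right)\right)^{2} - 140 \left(13 + 2 \left(-14\right)\right)\right) + \left(495 + 9915\right)} = \sqrt{\left(51 + \left(13 - 28\right)^{2} - 140 \left(13 - 28\right)\right) + 10410} = \sqrt{\left(51 + \left(-15\right)^{2} - -2100\right) + 10410} = \sqrt{\left(51 + 225 + 2100\right) + 10410} = \sqrt{2376 + 10410} = \sqrt{12786}$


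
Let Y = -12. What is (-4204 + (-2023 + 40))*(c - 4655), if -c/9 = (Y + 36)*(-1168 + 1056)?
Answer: -120875419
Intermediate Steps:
c = 24192 (c = -9*(-12 + 36)*(-1168 + 1056) = -216*(-112) = -9*(-2688) = 24192)
(-4204 + (-2023 + 40))*(c - 4655) = (-4204 + (-2023 + 40))*(24192 - 4655) = (-4204 - 1983)*19537 = -6187*19537 = -120875419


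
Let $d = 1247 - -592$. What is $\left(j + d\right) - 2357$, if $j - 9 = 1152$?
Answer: $643$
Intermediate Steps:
$j = 1161$ ($j = 9 + 1152 = 1161$)
$d = 1839$ ($d = 1247 + 592 = 1839$)
$\left(j + d\right) - 2357 = \left(1161 + 1839\right) - 2357 = 3000 - 2357 = 643$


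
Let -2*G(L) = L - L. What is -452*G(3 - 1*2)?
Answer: 0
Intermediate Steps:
G(L) = 0 (G(L) = -(L - L)/2 = -½*0 = 0)
-452*G(3 - 1*2) = -452*0 = 0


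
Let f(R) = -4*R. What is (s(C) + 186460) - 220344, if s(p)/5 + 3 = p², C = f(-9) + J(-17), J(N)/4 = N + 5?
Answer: -33179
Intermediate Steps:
J(N) = 20 + 4*N (J(N) = 4*(N + 5) = 4*(5 + N) = 20 + 4*N)
C = -12 (C = -4*(-9) + (20 + 4*(-17)) = 36 + (20 - 68) = 36 - 48 = -12)
s(p) = -15 + 5*p²
(s(C) + 186460) - 220344 = ((-15 + 5*(-12)²) + 186460) - 220344 = ((-15 + 5*144) + 186460) - 220344 = ((-15 + 720) + 186460) - 220344 = (705 + 186460) - 220344 = 187165 - 220344 = -33179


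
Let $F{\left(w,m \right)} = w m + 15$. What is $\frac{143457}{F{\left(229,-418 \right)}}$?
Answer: $- \frac{143457}{95707} \approx -1.4989$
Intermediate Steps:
$F{\left(w,m \right)} = 15 + m w$ ($F{\left(w,m \right)} = m w + 15 = 15 + m w$)
$\frac{143457}{F{\left(229,-418 \right)}} = \frac{143457}{15 - 95722} = \frac{143457}{-95707} = 143457 \left(- \frac{1}{95707}\right) = - \frac{143457}{95707}$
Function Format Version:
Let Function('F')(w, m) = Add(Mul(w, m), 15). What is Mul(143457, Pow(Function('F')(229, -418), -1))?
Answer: Rational(-143457, 95707) ≈ -1.4989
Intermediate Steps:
Function('F')(w, m) = Add(15, Mul(m, w)) (Function('F')(w, m) = Add(Mul(m, w), 15) = Add(15, Mul(m, w)))
Mul(143457, Pow(Function('F')(229, -418), -1)) = Mul(143457, Pow(Add(15, Mul(-418, 229)), -1)) = Mul(143457, Pow(Add(15, -95722), -1)) = Mul(143457, Pow(-95707, -1)) = Mul(143457, Rational(-1, 95707)) = Rational(-143457, 95707)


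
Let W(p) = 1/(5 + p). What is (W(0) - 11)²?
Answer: 2916/25 ≈ 116.64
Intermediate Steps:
(W(0) - 11)² = (1/(5 + 0) - 11)² = (1/5 - 11)² = (⅕ - 11)² = (-54/5)² = 2916/25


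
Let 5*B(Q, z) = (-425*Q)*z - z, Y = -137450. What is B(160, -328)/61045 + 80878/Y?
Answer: 60820877921/839063525 ≈ 72.487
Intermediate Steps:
B(Q, z) = -z/5 - 85*Q*z (B(Q, z) = ((-425*Q)*z - z)/5 = (-425*Q*z - z)/5 = (-z - 425*Q*z)/5 = -z/5 - 85*Q*z)
B(160, -328)/61045 + 80878/Y = -⅕*(-328)*(1 + 425*160)/61045 + 80878/(-137450) = -⅕*(-328)*(1 + 68000)*(1/61045) + 80878*(-1/137450) = -⅕*(-328)*68001*(1/61045) - 40439/68725 = (22304328/5)*(1/61045) - 40439/68725 = 22304328/305225 - 40439/68725 = 60820877921/839063525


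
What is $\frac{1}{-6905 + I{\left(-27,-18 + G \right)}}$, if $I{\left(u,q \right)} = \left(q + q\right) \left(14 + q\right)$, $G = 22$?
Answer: $- \frac{1}{6761} \approx -0.00014791$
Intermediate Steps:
$I{\left(u,q \right)} = 2 q \left(14 + q\right)$
$\frac{1}{-6905 + I{\left(-27,-18 + G \right)}} = \frac{1}{-6905 + 2 \left(-18 + 22\right) \left(14 + \left(-18 + 22\right)\right)} = \frac{1}{-6905 + 2 \cdot 4 \left(14 + 4\right)} = \frac{1}{-6905 + 2 \cdot 4 \cdot 18} = \frac{1}{-6905 + 144} = \frac{1}{-6761} = - \frac{1}{6761}$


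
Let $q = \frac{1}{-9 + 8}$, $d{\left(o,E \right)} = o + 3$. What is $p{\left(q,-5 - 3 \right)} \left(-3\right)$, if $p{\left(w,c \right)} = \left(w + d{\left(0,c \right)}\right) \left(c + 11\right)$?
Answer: $-18$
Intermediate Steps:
$d{\left(o,E \right)} = 3 + o$
$q = -1$ ($q = \frac{1}{-1} = -1$)
$p{\left(w,c \right)} = \left(3 + w\right) \left(11 + c\right)$ ($p{\left(w,c \right)} = \left(w + \left(3 + 0\right)\right) \left(c + 11\right) = \left(w + 3\right) \left(11 + c\right) = \left(3 + w\right) \left(11 + c\right)$)
$p{\left(q,-5 - 3 \right)} \left(-3\right) = \left(33 + 3 \left(-5 - 3\right) + 11 \left(-1\right) + \left(-5 - 3\right) \left(-1\right)\right) \left(-3\right) = \left(33 + 3 \left(-5 - 3\right) - 11 + \left(-5 - 3\right) \left(-1\right)\right) \left(-3\right) = \left(33 + 3 \left(-8\right) - 11 - -8\right) \left(-3\right) = \left(33 - 24 - 11 + 8\right) \left(-3\right) = 6 \left(-3\right) = -18$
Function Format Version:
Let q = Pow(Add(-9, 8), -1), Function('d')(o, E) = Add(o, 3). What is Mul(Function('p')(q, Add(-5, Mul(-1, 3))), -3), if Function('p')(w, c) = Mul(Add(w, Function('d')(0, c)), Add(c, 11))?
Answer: -18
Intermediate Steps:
Function('d')(o, E) = Add(3, o)
q = -1 (q = Pow(-1, -1) = -1)
Function('p')(w, c) = Mul(Add(3, w), Add(11, c)) (Function('p')(w, c) = Mul(Add(w, Add(3, 0)), Add(c, 11)) = Mul(Add(w, 3), Add(11, c)) = Mul(Add(3, w), Add(11, c)))
Mul(Function('p')(q, Add(-5, Mul(-1, 3))), -3) = Mul(Add(33, Mul(3, Add(-5, Mul(-1, 3))), Mul(11, -1), Mul(Add(-5, Mul(-1, 3)), -1)), -3) = Mul(Add(33, Mul(3, Add(-5, -3)), -11, Mul(Add(-5, -3), -1)), -3) = Mul(Add(33, Mul(3, -8), -11, Mul(-8, -1)), -3) = Mul(Add(33, -24, -11, 8), -3) = Mul(6, -3) = -18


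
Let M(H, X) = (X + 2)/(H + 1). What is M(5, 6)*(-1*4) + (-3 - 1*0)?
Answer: -25/3 ≈ -8.3333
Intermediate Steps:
M(H, X) = (2 + X)/(1 + H)
M(5, 6)*(-1*4) + (-3 - 1*0) = ((2 + 6)/(1 + 5))*(-1*4) + (-3 - 1*0) = (8/6)*(-4) + (-3 + 0) = ((⅙)*8)*(-4) - 3 = (4/3)*(-4) - 3 = -16/3 - 3 = -25/3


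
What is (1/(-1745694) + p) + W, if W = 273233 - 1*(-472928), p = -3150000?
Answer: -4196367319267/1745694 ≈ -2.4038e+6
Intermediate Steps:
W = 746161 (W = 273233 + 472928 = 746161)
(1/(-1745694) + p) + W = (1/(-1745694) - 3150000) + 746161 = (-1/1745694 - 3150000) + 746161 = -5498936100001/1745694 + 746161 = -4196367319267/1745694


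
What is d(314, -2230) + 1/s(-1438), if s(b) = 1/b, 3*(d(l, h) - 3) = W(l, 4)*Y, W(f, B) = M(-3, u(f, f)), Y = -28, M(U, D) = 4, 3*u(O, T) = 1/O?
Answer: -4417/3 ≈ -1472.3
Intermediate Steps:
u(O, T) = 1/(3*O)
W(f, B) = 4
d(l, h) = -103/3 (d(l, h) = 3 + (4*(-28))/3 = 3 + (1/3)*(-112) = 3 - 112/3 = -103/3)
d(314, -2230) + 1/s(-1438) = -103/3 + 1/(1/(-1438)) = -103/3 + 1/(-1/1438) = -103/3 - 1438 = -4417/3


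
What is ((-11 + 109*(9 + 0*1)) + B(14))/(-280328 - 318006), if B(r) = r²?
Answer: -53/27197 ≈ -0.0019487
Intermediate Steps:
((-11 + 109*(9 + 0*1)) + B(14))/(-280328 - 318006) = ((-11 + 109*(9 + 0*1)) + 14²)/(-280328 - 318006) = ((-11 + 109*(9 + 0)) + 196)/(-598334) = ((-11 + 109*9) + 196)*(-1/598334) = ((-11 + 981) + 196)*(-1/598334) = (970 + 196)*(-1/598334) = 1166*(-1/598334) = -53/27197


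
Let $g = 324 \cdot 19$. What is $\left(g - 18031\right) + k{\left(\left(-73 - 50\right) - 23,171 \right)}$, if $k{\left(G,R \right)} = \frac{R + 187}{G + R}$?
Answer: $- \frac{296517}{25} \approx -11861.0$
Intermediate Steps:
$g = 6156$
$k{\left(G,R \right)} = \frac{187 + R}{G + R}$
$\left(g - 18031\right) + k{\left(\left(-73 - 50\right) - 23,171 \right)} = \left(6156 - 18031\right) + \frac{187 + 171}{\left(\left(-73 - 50\right) - 23\right) + 171} = -11875 + \frac{1}{\left(-123 - 23\right) + 171} \cdot 358 = -11875 + \frac{1}{-146 + 171} \cdot 358 = -11875 + \frac{1}{25} \cdot 358 = -11875 + \frac{358}{25} = - \frac{296517}{25}$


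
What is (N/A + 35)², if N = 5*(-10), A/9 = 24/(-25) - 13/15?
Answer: 244453225/168921 ≈ 1447.1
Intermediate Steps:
A = -411/25 (A = 9*(24/(-25) - 13/15) = 9*(24*(-1/25) - 13*1/15) = 9*(-24/25 - 13/15) = 9*(-137/75) = -411/25 ≈ -16.440)
N = -50
(N/A + 35)² = (-50/(-411/25) + 35)² = (-50*(-25/411) + 35)² = (1250/411 + 35)² = (15635/411)² = 244453225/168921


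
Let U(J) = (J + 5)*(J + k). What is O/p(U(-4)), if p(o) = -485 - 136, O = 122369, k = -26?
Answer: -122369/621 ≈ -197.05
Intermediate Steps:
U(J) = (-26 + J)*(5 + J) (U(J) = (J + 5)*(J - 26) = (5 + J)*(-26 + J) = (-26 + J)*(5 + J))
p(o) = -621
O/p(U(-4)) = 122369/(-621) = 122369*(-1/621) = -122369/621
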